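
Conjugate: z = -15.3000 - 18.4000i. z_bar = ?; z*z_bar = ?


z_bar = -15.3000 + 18.4000i
z*z_bar = (-15.3)^2 + (-18.4)^2 = 234.09 + 338.56 = 572.65

z_bar = -15.3000 + 18.4000i, z*z_bar = 572.65


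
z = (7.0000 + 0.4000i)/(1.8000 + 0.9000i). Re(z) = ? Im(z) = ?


Multiply by conjugate: (7.0000 + 0.4000i)(1.8000 - 0.9000i) / (1.8^2 + 0.9^2)
Numerator real = 7*1.8 + 0.4*0.9 = 12.96
Numerator imag = 0.4*1.8 - 7*0.9 = -5.58
Denominator = 4.05
Re(z) = 12.96/4.05 = 3.2000
Im(z) = -5.58/4.05 = -1.3778

Re(z) = 3.2000, Im(z) = -1.3778


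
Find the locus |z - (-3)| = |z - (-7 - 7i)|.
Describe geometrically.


Equal distances means the locus is the perpendicular bisector of z1 and z2.
Midpoint = ((-3+(-7))/2, (0+(-7))/2) = (-5.0000, -3.5000)

Perpendicular bisector through (-5.0000, -3.5000)


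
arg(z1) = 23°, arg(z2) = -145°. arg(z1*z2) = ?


arg(z1*z2) = 23° - 145° = -122°
Normalized to (-180°, 180°]: -122°

-122°


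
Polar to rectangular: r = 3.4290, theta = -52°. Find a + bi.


a = 3.4290*cos(-52°) = 3.4290*0.61566 = 2.1111
b = 3.4290*sin(-52°) = 3.4290*(-0.788) = -2.7021

2.1111 - 2.7021i


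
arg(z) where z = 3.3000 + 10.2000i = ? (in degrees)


Re = 3.3, Im = 10.2
arg = atan2(10.2, 3.3) = 72.0721 degrees

arg(z) = 72.0721 degrees


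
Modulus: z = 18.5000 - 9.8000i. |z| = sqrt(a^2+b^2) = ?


|z| = sqrt(18.5^2 + (-9.8)^2) = sqrt(342.25 + 96.04) = sqrt(438.29) = 20.9354

|z| = 20.9354


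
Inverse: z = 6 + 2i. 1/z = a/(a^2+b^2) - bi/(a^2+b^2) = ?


|z|^2 = 36+4 = 40
1/z = (6 - 2i)/40

1/z = 0.1500 - 0.0500i


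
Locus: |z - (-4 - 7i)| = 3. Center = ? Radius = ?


|z - z0| = r is a circle with center z0 and radius r.
Center = (-4, -7), radius = 3

Circle with center (-4, -7) and radius 3


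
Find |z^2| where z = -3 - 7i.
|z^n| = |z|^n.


|z| = sqrt(9+49) = sqrt(58) = 7.6158
|z^2| = |z|^2 = (sqrt(58))^2 = 58

|z^2| = 58


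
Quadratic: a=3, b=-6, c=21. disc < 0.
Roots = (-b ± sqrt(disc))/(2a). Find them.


disc = (-6)^2 - 4*3*21 = 36 - 252 = -216
sqrt(|disc|) = sqrt(216) = 14.6969
Real part = 6/(2*3) = 1.0000
Imag part = 14.6969/(2*3) = 2.4495

1.0000 ± 2.4495i


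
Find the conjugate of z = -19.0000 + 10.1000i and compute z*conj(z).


z_bar = -19.0000 - 10.1000i
z*z_bar = (-19)^2 + 10.1^2 = 361 + 102.01 = 463.01

z_bar = -19.0000 - 10.1000i, z*z_bar = 463.01


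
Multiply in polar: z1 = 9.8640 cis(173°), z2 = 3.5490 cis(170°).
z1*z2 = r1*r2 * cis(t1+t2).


r = 9.8640 * 3.5490 = 35.0073
theta = 173° + 170° = 343° = 343° (mod 360)

35.0073 cis(343°)


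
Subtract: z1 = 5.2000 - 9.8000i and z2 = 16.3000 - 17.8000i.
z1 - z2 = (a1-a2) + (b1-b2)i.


Real: 5.2 - 16.3 = -11.1
Imag: -9.8 + 17.8 = 8

-11.1000 + 8.0000i


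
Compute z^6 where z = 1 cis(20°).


r^6 = 1^6 = 1
n*theta = 6*20° = 120° = 120° (mod 360)
a = 1*cos(120°) = -0.5000
b = 1*sin(120°) = 0.8660

1 cis(120°) = -0.5000 + 0.8660i


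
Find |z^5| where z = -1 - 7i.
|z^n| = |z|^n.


|z| = sqrt(1+49) = sqrt(50) = 7.0711
|z^5| = |z|^5 = (sqrt(50))^5 = 50^2 * sqrt(50) = 2500*sqrt(50)

|z^5| = 2500*sqrt(50) ≈ 17677.6695


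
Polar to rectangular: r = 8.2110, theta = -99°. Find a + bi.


a = 8.2110*cos(-99°) = 8.2110*(-0.156434) = -1.2845
b = 8.2110*sin(-99°) = 8.2110*(-0.98769) = -8.1099

-1.2845 - 8.1099i


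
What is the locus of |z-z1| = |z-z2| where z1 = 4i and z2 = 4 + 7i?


Equal distances means the locus is the perpendicular bisector of z1 and z2.
Midpoint = ((0+4)/2, (4+7)/2) = (2.0000, 5.5000)

Perpendicular bisector through (2.0000, 5.5000)


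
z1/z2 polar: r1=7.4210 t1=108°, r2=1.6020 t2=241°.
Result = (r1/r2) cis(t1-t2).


r = 7.4210 / 1.6020 = 4.6323
theta = 108° - 241° = -133° = 227° (mod 360)

4.6323 cis(227°)


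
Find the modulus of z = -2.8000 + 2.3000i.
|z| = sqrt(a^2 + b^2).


|z| = sqrt((-2.8)^2 + 2.3^2) = sqrt(7.84 + 5.29) = sqrt(13.13) = 3.6235

|z| = 3.6235


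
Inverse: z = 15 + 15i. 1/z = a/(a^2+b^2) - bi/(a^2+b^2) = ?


|z|^2 = 225+225 = 450
1/z = (15 - 15i)/450

1/z = 0.0333 - 0.0333i


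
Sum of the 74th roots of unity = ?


The sum of all 74th roots of unity is 0.
Geometric series: (1 - w^74)/(1 - w) = (1-1)/(1-w) = 0 since w^74 = 1, w ≠ 1.
Alternatively: coefficient of z^73 in z^74 - 1 is 0.

0


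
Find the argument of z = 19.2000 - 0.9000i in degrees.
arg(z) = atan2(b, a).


Re = 19.2, Im = -0.9
arg = atan2(-0.9, 19.2) = -2.6838 degrees

arg(z) = -2.6838 degrees


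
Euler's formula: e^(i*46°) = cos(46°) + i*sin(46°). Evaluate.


cos(46°) = 0.6947
sin(46°) = 0.7193

e^(i*46°) = 0.6947 + 0.7193i


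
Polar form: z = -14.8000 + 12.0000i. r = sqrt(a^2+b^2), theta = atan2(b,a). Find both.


r = sqrt(219.04+144) = sqrt(363.04) = 19.0536
theta = atan2(12, -14.8) = 140.9645 degrees

r = 19.0536, theta = 140.9645 degrees


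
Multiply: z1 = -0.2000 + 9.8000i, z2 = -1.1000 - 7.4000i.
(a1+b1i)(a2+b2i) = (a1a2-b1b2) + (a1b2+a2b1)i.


Real = -0.2*(-1.1) - 9.8*(-7.4) = 0.22 - (-72.52) = 72.74
Imag = -0.2*(-7.4) - (1.1)*9.8 = 1.48 - (10.78) = -9.3

72.7400 - 9.3000i


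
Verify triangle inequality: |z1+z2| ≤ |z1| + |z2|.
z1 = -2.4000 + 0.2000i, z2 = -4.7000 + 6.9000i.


|z1| = sqrt((-2.4)^2 + 0.2^2) = sqrt(5.8) = 2.4083
|z2| = sqrt((-4.7)^2 + 6.9^2) = sqrt(69.7) = 8.3487
z1+z2 = -7.1000 + 7.1000i
|z1+z2| = sqrt(100.82) = 10.0409
|z1|+|z2| = 2.4083 + 8.3487 = 10.7570

|z1+z2| = 10.0409 ≤ |z1|+|z2| = 10.7570 (verified)


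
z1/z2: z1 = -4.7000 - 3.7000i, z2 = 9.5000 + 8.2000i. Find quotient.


Conjugate of z2 = 9.5000 - 8.2000i
Numerator: (-4.7000 - 3.7000i)(9.5000 - 8.2000i) = -74.9900 + 3.3900i
Denominator: 9.5^2 + 8.2^2 = 157.49
Result = (-74.9900 + 3.3900i)/157.49

-0.4762 + 0.0215i


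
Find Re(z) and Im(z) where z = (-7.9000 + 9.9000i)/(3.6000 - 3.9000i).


Multiply by conjugate: (-7.9000 + 9.9000i)(3.6000 + 3.9000i) / (3.6^2 + (-3.9)^2)
Numerator real = -7.9*3.6 + 9.9*(-3.9) = -67.05
Numerator imag = 9.9*3.6 - (-7.9)*(-3.9) = 4.83
Denominator = 28.17
Re(z) = -67.05/28.17 = -2.3802
Im(z) = 4.83/28.17 = 0.1715

Re(z) = -2.3802, Im(z) = 0.1715


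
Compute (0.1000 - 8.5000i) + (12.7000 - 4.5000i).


Real: 0.1 + 12.7 = 12.8
Imag: -8.5 - 4.5 = -13

12.8000 - 13.0000i


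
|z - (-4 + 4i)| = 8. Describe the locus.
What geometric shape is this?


|z - z0| = r is a circle with center z0 and radius r.
Center = (-4, 4), radius = 8

Circle with center (-4, 4) and radius 8


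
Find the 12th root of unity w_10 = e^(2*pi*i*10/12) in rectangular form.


Angle = 360*10/12 = 300°
a = cos(300°) = 0.5000
b = sin(300°) = -0.8660

0.5000 - 0.8660i


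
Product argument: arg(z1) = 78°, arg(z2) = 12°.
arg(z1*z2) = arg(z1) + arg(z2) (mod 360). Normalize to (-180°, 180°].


arg(z1*z2) = 78° + 12° = 90°
Normalized to (-180°, 180°]: 90°

90°


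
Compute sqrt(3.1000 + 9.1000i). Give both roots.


|z| = sqrt(9.61+82.81) = 9.6135
sqrt((|z|+a)/2) = sqrt((9.6135+3.1)/2) = sqrt(6.3568) = 2.5213
sqrt((|z|-a)/2) = sqrt((9.6135-3.1)/2) = sqrt(3.2568) = 1.8047

±(2.5213 + 1.8047i) i.e. 2.5213 + 1.8047i and -2.5213 - 1.8047i


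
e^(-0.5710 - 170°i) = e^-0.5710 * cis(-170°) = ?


e^-0.5710 = 0.5650
cos(-170°) = -0.9848
sin(-170°) = -0.1736
Real = 0.5650*(-0.9848) = -0.5564
Imag = 0.5650*(-0.1736) = -0.0981

-0.5564 - 0.0981i


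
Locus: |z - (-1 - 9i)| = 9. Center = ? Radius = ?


|z - z0| = r is a circle with center z0 and radius r.
Center = (-1, -9), radius = 9

Circle with center (-1, -9) and radius 9


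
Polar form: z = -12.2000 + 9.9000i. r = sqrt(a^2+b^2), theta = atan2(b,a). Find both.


r = sqrt(148.84+98.01) = sqrt(246.85) = 15.7115
theta = atan2(9.9, -12.2) = 140.9415 degrees

r = 15.7115, theta = 140.9415 degrees


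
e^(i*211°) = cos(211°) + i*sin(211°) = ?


cos(211°) = -0.8572
sin(211°) = -0.5150

e^(i*211°) = -0.8572 - 0.5150i


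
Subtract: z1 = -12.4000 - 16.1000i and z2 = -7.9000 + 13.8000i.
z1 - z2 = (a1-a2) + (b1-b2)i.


Real: -12.4 + 7.9 = -4.5
Imag: -16.1 - 13.8 = -29.9

-4.5000 - 29.9000i


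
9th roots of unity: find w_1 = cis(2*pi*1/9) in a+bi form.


Angle = 360*1/9 = 40°
a = cos(40°) = 0.7660
b = sin(40°) = 0.6428

0.7660 + 0.6428i


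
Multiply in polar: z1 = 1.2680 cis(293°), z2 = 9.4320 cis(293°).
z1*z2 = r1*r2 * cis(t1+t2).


r = 1.2680 * 9.4320 = 11.9598
theta = 293° + 293° = 586° = 226° (mod 360)

11.9598 cis(226°)


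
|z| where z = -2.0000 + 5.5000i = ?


|z| = sqrt((-2)^2 + 5.5^2) = sqrt(4 + 30.25) = sqrt(34.25) = 5.8523

|z| = 5.8523


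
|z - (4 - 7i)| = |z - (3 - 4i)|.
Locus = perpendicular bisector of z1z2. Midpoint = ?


Equal distances means the locus is the perpendicular bisector of z1 and z2.
Midpoint = ((4+3)/2, (-7+(-4))/2) = (3.5000, -5.5000)

Perpendicular bisector through (3.5000, -5.5000)


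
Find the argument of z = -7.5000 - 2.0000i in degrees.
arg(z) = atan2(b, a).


Re = -7.5, Im = -2
arg = atan2(-2, -7.5) = -165.0686 degrees

arg(z) = -165.0686 degrees


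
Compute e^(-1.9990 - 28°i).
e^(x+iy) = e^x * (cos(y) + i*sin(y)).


e^-1.9990 = 0.1355
cos(-28°) = 0.8829
sin(-28°) = -0.4695
Real = 0.1355*0.8829 = 0.1196
Imag = 0.1355*(-0.4695) = -0.0636

0.1196 - 0.0636i


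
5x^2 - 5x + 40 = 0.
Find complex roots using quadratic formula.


disc = (-5)^2 - 4*5*40 = 25 - 800 = -775
sqrt(|disc|) = sqrt(775) = 27.8388
Real part = 5/(2*5) = 0.5000
Imag part = 27.8388/(2*5) = 2.7839

0.5000 ± 2.7839i


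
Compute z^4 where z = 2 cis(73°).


r^4 = 2^4 = 16
n*theta = 4*73° = 292° = 292° (mod 360)
a = 16*cos(292°) = 5.9937
b = 16*sin(292°) = -14.8349

16 cis(292°) = 5.9937 - 14.8349i


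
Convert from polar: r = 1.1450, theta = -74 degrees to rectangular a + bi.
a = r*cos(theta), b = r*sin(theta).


a = 1.1450*cos(-74°) = 1.1450*0.2756 = 0.3156
b = 1.1450*sin(-74°) = 1.1450*(-0.96126) = -1.1006

0.3156 - 1.1006i


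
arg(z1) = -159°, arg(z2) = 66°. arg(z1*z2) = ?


arg(z1*z2) = -159° + 66° = -93°
Normalized to (-180°, 180°]: -93°

-93°


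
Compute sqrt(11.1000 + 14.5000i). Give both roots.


|z| = sqrt(123.21+210.25) = 18.2609
sqrt((|z|+a)/2) = sqrt((18.2609+11.1)/2) = sqrt(14.6804) = 3.8315
sqrt((|z|-a)/2) = sqrt((18.2609-11.1)/2) = sqrt(3.5804) = 1.8922

±(3.8315 + 1.8922i) i.e. 3.8315 + 1.8922i and -3.8315 - 1.8922i


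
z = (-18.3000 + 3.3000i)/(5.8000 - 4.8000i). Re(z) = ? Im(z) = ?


Multiply by conjugate: (-18.3000 + 3.3000i)(5.8000 + 4.8000i) / (5.8^2 + (-4.8)^2)
Numerator real = -18.3*5.8 + 3.3*(-4.8) = -121.98
Numerator imag = 3.3*5.8 - (-18.3)*(-4.8) = -68.7
Denominator = 56.68
Re(z) = -121.98/56.68 = -2.1521
Im(z) = -68.7/56.68 = -1.2121

Re(z) = -2.1521, Im(z) = -1.2121


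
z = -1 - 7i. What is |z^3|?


|z| = sqrt(1+49) = sqrt(50) = 7.0711
|z^3| = |z|^3 = (sqrt(50))^3 = 50*sqrt(50)

|z^3| = 50*sqrt(50) ≈ 353.5534


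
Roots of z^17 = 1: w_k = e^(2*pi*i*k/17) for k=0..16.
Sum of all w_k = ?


The sum of all 17th roots of unity is 0.
Geometric series: (1 - w^17)/(1 - w) = (1-1)/(1-w) = 0 since w^17 = 1, w ≠ 1.
Alternatively: coefficient of z^16 in z^17 - 1 is 0.

0


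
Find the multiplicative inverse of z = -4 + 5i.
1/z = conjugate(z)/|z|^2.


|z|^2 = 16+25 = 41
1/z = (-4 - 5i)/41

1/z = -0.0976 - 0.1220i


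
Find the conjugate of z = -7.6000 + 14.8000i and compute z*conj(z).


z_bar = -7.6000 - 14.8000i
z*z_bar = (-7.6)^2 + 14.8^2 = 57.76 + 219.04 = 276.8

z_bar = -7.6000 - 14.8000i, z*z_bar = 276.8


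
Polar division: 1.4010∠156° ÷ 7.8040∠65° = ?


r = 1.4010 / 7.8040 = 0.1795
theta = 156° - 65° = 91° = 91° (mod 360)

0.1795 cis(91°)


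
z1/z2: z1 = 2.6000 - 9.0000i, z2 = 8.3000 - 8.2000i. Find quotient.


Conjugate of z2 = 8.3000 + 8.2000i
Numerator: (2.6000 - 9.0000i)(8.3000 + 8.2000i) = 95.3800 - 53.3800i
Denominator: 8.3^2 + (-8.2)^2 = 136.13
Result = (95.3800 - 53.3800i)/136.13

0.7007 - 0.3921i


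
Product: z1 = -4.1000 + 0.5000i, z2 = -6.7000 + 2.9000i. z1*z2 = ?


Real = -4.1*(-6.7) - 0.5*2.9 = 27.47 - 1.45 = 26.02
Imag = -4.1*2.9 - (6.7)*0.5 = -11.89 - (3.35) = -15.24

26.0200 - 15.2400i


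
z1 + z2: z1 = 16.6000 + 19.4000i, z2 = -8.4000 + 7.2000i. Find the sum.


Real: 16.6 - 8.4 = 8.2
Imag: 19.4 + 7.2 = 26.6

8.2000 + 26.6000i


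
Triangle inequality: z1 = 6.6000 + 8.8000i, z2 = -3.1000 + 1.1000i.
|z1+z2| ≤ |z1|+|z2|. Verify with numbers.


|z1| = sqrt(6.6^2 + 8.8^2) = sqrt(121) = 11.0000
|z2| = sqrt((-3.1)^2 + 1.1^2) = sqrt(10.82) = 3.2894
z1+z2 = 3.5000 + 9.9000i
|z1+z2| = sqrt(110.26) = 10.5005
|z1|+|z2| = 11.0000 + 3.2894 = 14.2894

|z1+z2| = 10.5005 ≤ |z1|+|z2| = 14.2894 (verified)


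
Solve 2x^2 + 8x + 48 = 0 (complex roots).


disc = 8^2 - 4*2*48 = 64 - 384 = -320
sqrt(|disc|) = sqrt(320) = 17.8885
Real part = -8/(2*2) = -2.0000
Imag part = 17.8885/(2*2) = 4.4721

-2.0000 ± 4.4721i


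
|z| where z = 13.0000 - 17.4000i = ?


|z| = sqrt(13^2 + (-17.4)^2) = sqrt(169 + 302.76) = sqrt(471.76) = 21.7200

|z| = 21.7200


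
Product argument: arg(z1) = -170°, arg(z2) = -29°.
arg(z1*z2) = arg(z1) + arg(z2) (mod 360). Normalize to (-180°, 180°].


arg(z1*z2) = -170° - 29° = -199°
Normalized to (-180°, 180°]: 161°

161°


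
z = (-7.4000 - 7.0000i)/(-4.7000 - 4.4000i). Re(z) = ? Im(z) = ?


Multiply by conjugate: (-7.4000 - 7.0000i)(-4.7000 + 4.4000i) / ((-4.7)^2 + (-4.4)^2)
Numerator real = -7.4*(-4.7) - (7)*(-4.4) = 65.58
Numerator imag = -7*(-4.7) - (-7.4)*(-4.4) = 0.34
Denominator = 41.45
Re(z) = 65.58/41.45 = 1.5821
Im(z) = 0.34/41.45 = 0.0082

Re(z) = 1.5821, Im(z) = 0.0082


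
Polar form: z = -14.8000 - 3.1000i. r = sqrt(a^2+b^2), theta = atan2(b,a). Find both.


r = sqrt(219.04+9.61) = sqrt(228.65) = 15.1212
theta = atan2(-3.1, -14.8) = -168.1699 degrees

r = 15.1212, theta = -168.1699 degrees


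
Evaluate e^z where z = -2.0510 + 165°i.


e^-2.0510 = 0.1286
cos(165°) = -0.9659
sin(165°) = 0.2588
Real = 0.1286*(-0.9659) = -0.1242
Imag = 0.1286*0.2588 = 0.0333

-0.1242 + 0.0333i


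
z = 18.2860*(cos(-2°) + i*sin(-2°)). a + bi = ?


a = 18.2860*cos(-2°) = 18.2860*0.999391 = 18.2749
b = 18.2860*sin(-2°) = 18.2860*(-0.0349) = -0.6382

18.2749 - 0.6382i


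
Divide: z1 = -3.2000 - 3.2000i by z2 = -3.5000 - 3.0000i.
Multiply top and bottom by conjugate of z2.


Conjugate of z2 = -3.5000 + 3.0000i
Numerator: (-3.2000 - 3.2000i)(-3.5000 + 3.0000i) = 20.8000 + 1.6000i
Denominator: (-3.5)^2 + (-3)^2 = 21.25
Result = (20.8000 + 1.6000i)/21.25

0.9788 + 0.0753i


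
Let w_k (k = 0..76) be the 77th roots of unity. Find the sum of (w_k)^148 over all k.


The roots are w_k = w^k with w = e^(2*pi*i/77), and (w^k)^148 = (w^148)^k.
So S = 1 + u + u^2 + ... + u^(76) with u = w^148.
148 = 1*77 + 71, so 148 is not a multiple of 77: u = (w^77)^1 * w^71 = w^71 ≠ 1 (w is a primitive 77th root), while u^77 = (w^77)^148 = 1.
Geometric series: S = (1 - u^77)/(1 - u) = (1 - 1)/(1 - u) = 0

S = 0


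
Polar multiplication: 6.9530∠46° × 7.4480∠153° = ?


r = 6.9530 * 7.4480 = 51.7859
theta = 46° + 153° = 199° = 199° (mod 360)

51.7859 cis(199°)


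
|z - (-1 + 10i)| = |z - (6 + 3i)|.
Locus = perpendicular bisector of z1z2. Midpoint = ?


Equal distances means the locus is the perpendicular bisector of z1 and z2.
Midpoint = ((-1+6)/2, (10+3)/2) = (2.5000, 6.5000)

Perpendicular bisector through (2.5000, 6.5000)


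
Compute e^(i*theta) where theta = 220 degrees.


cos(220°) = -0.7660
sin(220°) = -0.6428

e^(i*220°) = -0.7660 - 0.6428i


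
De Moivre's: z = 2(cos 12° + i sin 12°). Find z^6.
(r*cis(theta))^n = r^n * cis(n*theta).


r^6 = 2^6 = 64
n*theta = 6*12° = 72° = 72° (mod 360)
a = 64*cos(72°) = 19.7771
b = 64*sin(72°) = 60.8676

64 cis(72°) = 19.7771 + 60.8676i


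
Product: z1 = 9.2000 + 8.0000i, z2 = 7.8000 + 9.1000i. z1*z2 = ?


Real = 9.2*7.8 - 8*9.1 = 71.76 - 72.8 = -1.04
Imag = 9.2*9.1 + 7.8*8 = 83.72 + 62.4 = 146.12

-1.0400 + 146.1200i


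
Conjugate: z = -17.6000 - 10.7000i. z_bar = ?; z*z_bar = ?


z_bar = -17.6000 + 10.7000i
z*z_bar = (-17.6)^2 + (-10.7)^2 = 309.76 + 114.49 = 424.25

z_bar = -17.6000 + 10.7000i, z*z_bar = 424.25


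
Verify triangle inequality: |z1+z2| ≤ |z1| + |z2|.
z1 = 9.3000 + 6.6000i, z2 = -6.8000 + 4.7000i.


|z1| = sqrt(9.3^2 + 6.6^2) = sqrt(130.05) = 11.4039
|z2| = sqrt((-6.8)^2 + 4.7^2) = sqrt(68.33) = 8.2662
z1+z2 = 2.5000 + 11.3000i
|z1+z2| = sqrt(133.94) = 11.5732
|z1|+|z2| = 11.4039 + 8.2662 = 19.6701

|z1+z2| = 11.5732 ≤ |z1|+|z2| = 19.6701 (verified)


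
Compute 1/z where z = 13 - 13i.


|z|^2 = 169+169 = 338
1/z = (13 + 13i)/338

1/z = 0.0385 + 0.0385i


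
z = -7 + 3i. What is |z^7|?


|z| = sqrt(49+9) = sqrt(58) = 7.6158
|z^7| = |z|^7 = (sqrt(58))^7 = 58^3 * sqrt(58) = 195112*sqrt(58)

|z^7| = 195112*sqrt(58) ≈ 1485928.7222


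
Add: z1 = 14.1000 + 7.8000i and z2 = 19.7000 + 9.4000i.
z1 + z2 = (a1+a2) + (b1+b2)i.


Real: 14.1 + 19.7 = 33.8
Imag: 7.8 + 9.4 = 17.2

33.8000 + 17.2000i


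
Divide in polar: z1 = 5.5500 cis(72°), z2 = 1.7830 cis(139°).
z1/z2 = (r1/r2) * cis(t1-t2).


r = 5.5500 / 1.7830 = 3.1127
theta = 72° - 139° = -67° = 293° (mod 360)

3.1127 cis(293°)


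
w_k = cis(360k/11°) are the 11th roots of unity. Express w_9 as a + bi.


Angle = 360*9/11 = 294.5455°
a = cos(294.5455°) = 0.4154
b = sin(294.5455°) = -0.9096

0.4154 - 0.9096i


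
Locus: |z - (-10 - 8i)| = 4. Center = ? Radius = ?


|z - z0| = r is a circle with center z0 and radius r.
Center = (-10, -8), radius = 4

Circle with center (-10, -8) and radius 4


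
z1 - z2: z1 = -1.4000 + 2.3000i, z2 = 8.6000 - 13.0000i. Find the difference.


Real: -1.4 - 8.6 = -10
Imag: 2.3 + 13 = 15.3

-10.0000 + 15.3000i


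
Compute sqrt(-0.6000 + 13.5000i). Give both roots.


|z| = sqrt(0.36+182.25) = 13.5133
sqrt((|z|+a)/2) = sqrt((13.5133+(-0.6))/2) = sqrt(6.4567) = 2.5410
sqrt((|z|-a)/2) = sqrt((13.5133-(-0.6))/2) = sqrt(7.0567) = 2.6564

±(2.5410 + 2.6564i) i.e. 2.5410 + 2.6564i and -2.5410 - 2.6564i


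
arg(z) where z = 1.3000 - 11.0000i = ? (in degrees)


Re = 1.3, Im = -11
arg = atan2(-11, 1.3) = -83.2599 degrees

arg(z) = -83.2599 degrees


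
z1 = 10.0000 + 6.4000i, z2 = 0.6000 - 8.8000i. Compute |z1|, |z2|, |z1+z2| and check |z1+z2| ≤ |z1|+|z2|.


|z1| = sqrt(10^2 + 6.4^2) = sqrt(140.96) = 11.8727
|z2| = sqrt(0.6^2 + (-8.8)^2) = sqrt(77.8) = 8.8204
z1+z2 = 10.6000 - 2.4000i
|z1+z2| = sqrt(118.12) = 10.8683
|z1|+|z2| = 11.8727 + 8.8204 = 20.6931

|z1+z2| = 10.8683 ≤ |z1|+|z2| = 20.6931 (verified)


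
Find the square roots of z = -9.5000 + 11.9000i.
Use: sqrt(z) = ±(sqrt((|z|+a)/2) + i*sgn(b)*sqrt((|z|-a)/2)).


|z| = sqrt(90.25+141.61) = 15.2269
sqrt((|z|+a)/2) = sqrt((15.2269+(-9.5))/2) = sqrt(2.8635) = 1.6922
sqrt((|z|-a)/2) = sqrt((15.2269-(-9.5))/2) = sqrt(12.3635) = 3.5162

±(1.6922 + 3.5162i) i.e. 1.6922 + 3.5162i and -1.6922 - 3.5162i


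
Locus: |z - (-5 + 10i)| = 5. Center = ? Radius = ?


|z - z0| = r is a circle with center z0 and radius r.
Center = (-5, 10), radius = 5

Circle with center (-5, 10) and radius 5


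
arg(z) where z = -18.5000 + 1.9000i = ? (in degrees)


Re = -18.5, Im = 1.9
arg = atan2(1.9, -18.5) = 174.1361 degrees

arg(z) = 174.1361 degrees


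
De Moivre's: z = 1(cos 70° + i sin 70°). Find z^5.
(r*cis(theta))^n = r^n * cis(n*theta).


r^5 = 1^5 = 1
n*theta = 5*70° = 350° = 350° (mod 360)
a = 1*cos(350°) = 0.9848
b = 1*sin(350°) = -0.1736

1 cis(350°) = 0.9848 - 0.1736i


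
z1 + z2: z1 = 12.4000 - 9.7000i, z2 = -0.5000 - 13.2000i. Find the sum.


Real: 12.4 - 0.5 = 11.9
Imag: -9.7 - 13.2 = -22.9

11.9000 - 22.9000i


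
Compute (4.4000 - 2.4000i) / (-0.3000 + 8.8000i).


Conjugate of z2 = -0.3000 - 8.8000i
Numerator: (4.4000 - 2.4000i)(-0.3000 - 8.8000i) = -22.4400 - 38.0000i
Denominator: (-0.3)^2 + 8.8^2 = 77.53
Result = (-22.4400 - 38.0000i)/77.53

-0.2894 - 0.4901i


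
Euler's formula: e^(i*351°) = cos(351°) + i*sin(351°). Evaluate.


cos(351°) = 0.9877
sin(351°) = -0.1564

e^(i*351°) = 0.9877 - 0.1564i


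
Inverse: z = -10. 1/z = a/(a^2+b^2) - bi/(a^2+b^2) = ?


|z|^2 = 100+0 = 100
1/z = (-10 - 0i)/100

1/z = -0.1000 + 0i


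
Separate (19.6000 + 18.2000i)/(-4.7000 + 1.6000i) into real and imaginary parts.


Multiply by conjugate: (19.6000 + 18.2000i)(-4.7000 - 1.6000i) / ((-4.7)^2 + 1.6^2)
Numerator real = 19.6*(-4.7) + 18.2*1.6 = -63
Numerator imag = 18.2*(-4.7) - 19.6*1.6 = -116.9
Denominator = 24.65
Re(z) = -63/24.65 = -2.5558
Im(z) = -116.9/24.65 = -4.7424

Re(z) = -2.5558, Im(z) = -4.7424


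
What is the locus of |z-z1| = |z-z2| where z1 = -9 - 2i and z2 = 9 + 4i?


Equal distances means the locus is the perpendicular bisector of z1 and z2.
Midpoint = ((-9+9)/2, (-2+4)/2) = (0, 1.0000)

Perpendicular bisector through (0, 1.0000)


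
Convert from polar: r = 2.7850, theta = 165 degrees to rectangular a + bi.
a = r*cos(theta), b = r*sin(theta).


a = 2.7850*cos(165°) = 2.7850*(-0.96593) = -2.6901
b = 2.7850*sin(165°) = 2.7850*0.2588 = 0.7208

-2.6901 + 0.7208i


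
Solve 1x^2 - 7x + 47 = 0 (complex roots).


disc = (-7)^2 - 4*1*47 = 49 - 188 = -139
sqrt(|disc|) = sqrt(139) = 11.7898
Real part = 7/(2*1) = 3.5000
Imag part = 11.7898/(2*1) = 5.8949

3.5000 ± 5.8949i


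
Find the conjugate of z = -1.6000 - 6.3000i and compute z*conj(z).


z_bar = -1.6000 + 6.3000i
z*z_bar = (-1.6)^2 + (-6.3)^2 = 2.56 + 39.69 = 42.25

z_bar = -1.6000 + 6.3000i, z*z_bar = 42.25


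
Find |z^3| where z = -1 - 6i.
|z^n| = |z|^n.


|z| = sqrt(1+36) = sqrt(37) = 6.0828
|z^3| = |z|^3 = (sqrt(37))^3 = 37*sqrt(37)

|z^3| = 37*sqrt(37) ≈ 225.0622


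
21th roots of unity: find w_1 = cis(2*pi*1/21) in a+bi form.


Angle = 360*1/21 = 17.1429°
a = cos(17.1429°) = 0.9556
b = sin(17.1429°) = 0.2948

0.9556 + 0.2948i


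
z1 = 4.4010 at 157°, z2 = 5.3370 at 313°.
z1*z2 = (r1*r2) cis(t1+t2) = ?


r = 4.4010 * 5.3370 = 23.4881
theta = 157° + 313° = 470° = 110° (mod 360)

23.4881 cis(110°)


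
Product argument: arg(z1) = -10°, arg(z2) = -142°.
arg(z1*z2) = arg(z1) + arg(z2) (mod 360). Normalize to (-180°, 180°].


arg(z1*z2) = -10° - 142° = -152°
Normalized to (-180°, 180°]: -152°

-152°


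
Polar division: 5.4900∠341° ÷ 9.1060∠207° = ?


r = 5.4900 / 9.1060 = 0.6029
theta = 341° - 207° = 134° = 134° (mod 360)

0.6029 cis(134°)


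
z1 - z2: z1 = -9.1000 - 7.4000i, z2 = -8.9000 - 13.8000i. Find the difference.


Real: -9.1 + 8.9 = -0.2
Imag: -7.4 + 13.8 = 6.4

-0.2000 + 6.4000i


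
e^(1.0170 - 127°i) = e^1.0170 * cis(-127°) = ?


e^1.0170 = 2.7649
cos(-127°) = -0.60182
sin(-127°) = -0.798636
Real = 2.7649*(-0.60182) = -1.6640
Imag = 2.7649*(-0.798636) = -2.2081

-1.6640 - 2.2081i


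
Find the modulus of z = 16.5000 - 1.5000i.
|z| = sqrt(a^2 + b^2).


|z| = sqrt(16.5^2 + (-1.5)^2) = sqrt(272.25 + 2.25) = sqrt(274.5) = 16.5680

|z| = 16.5680


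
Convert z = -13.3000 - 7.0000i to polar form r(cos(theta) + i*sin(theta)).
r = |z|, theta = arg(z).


r = sqrt(176.89+49) = sqrt(225.89) = 15.0296
theta = atan2(-7, -13.3) = -152.2415 degrees

r = 15.0296, theta = -152.2415 degrees


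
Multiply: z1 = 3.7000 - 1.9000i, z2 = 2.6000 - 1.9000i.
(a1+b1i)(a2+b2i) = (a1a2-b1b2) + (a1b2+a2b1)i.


Real = 3.7*2.6 - (-1.9)*(-1.9) = 9.62 - 3.61 = 6.01
Imag = 3.7*(-1.9) + 2.6*(-1.9) = -7.03 - (4.94) = -11.97

6.0100 - 11.9700i


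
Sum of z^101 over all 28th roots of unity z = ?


The roots are w_k = w^k with w = e^(2*pi*i/28), and (w^k)^101 = (w^101)^k.
So S = 1 + u + u^2 + ... + u^(27) with u = w^101.
101 = 3*28 + 17, so 101 is not a multiple of 28: u = (w^28)^3 * w^17 = w^17 ≠ 1 (w is a primitive 28th root), while u^28 = (w^28)^101 = 1.
Geometric series: S = (1 - u^28)/(1 - u) = (1 - 1)/(1 - u) = 0

S = 0


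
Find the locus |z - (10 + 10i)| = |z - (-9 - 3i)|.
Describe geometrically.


Equal distances means the locus is the perpendicular bisector of z1 and z2.
Midpoint = ((10+(-9))/2, (10+(-3))/2) = (0.5000, 3.5000)

Perpendicular bisector through (0.5000, 3.5000)


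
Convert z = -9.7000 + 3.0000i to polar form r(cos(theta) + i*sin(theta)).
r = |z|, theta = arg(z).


r = sqrt(94.09+9) = sqrt(103.09) = 10.1533
theta = atan2(3, -9.7) = 162.8143 degrees

r = 10.1533, theta = 162.8143 degrees


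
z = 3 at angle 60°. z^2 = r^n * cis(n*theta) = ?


r^2 = 3^2 = 9
n*theta = 2*60° = 120° = 120° (mod 360)
a = 9*cos(120°) = -4.5000
b = 9*sin(120°) = 7.7942

9 cis(120°) = -4.5000 + 7.7942i


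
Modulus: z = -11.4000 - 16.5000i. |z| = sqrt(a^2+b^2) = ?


|z| = sqrt((-11.4)^2 + (-16.5)^2) = sqrt(129.96 + 272.25) = sqrt(402.21) = 20.0552

|z| = 20.0552


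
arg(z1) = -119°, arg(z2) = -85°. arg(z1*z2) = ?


arg(z1*z2) = -119° - 85° = -204°
Normalized to (-180°, 180°]: 156°

156°


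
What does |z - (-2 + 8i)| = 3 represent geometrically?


|z - z0| = r is a circle with center z0 and radius r.
Center = (-2, 8), radius = 3

Circle with center (-2, 8) and radius 3


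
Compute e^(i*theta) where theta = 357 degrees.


cos(357°) = 0.9986
sin(357°) = -0.0523

e^(i*357°) = 0.9986 - 0.0523i


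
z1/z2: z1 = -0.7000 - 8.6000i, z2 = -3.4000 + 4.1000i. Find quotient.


Conjugate of z2 = -3.4000 - 4.1000i
Numerator: (-0.7000 - 8.6000i)(-3.4000 - 4.1000i) = -32.8800 + 32.1100i
Denominator: (-3.4)^2 + 4.1^2 = 28.37
Result = (-32.8800 + 32.1100i)/28.37

-1.1590 + 1.1318i


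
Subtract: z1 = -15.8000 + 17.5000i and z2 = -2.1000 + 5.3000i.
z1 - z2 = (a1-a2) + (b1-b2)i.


Real: -15.8 + 2.1 = -13.7
Imag: 17.5 - 5.3 = 12.2

-13.7000 + 12.2000i


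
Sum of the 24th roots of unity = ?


The sum of all 24th roots of unity is 0.
Geometric series: (1 - w^24)/(1 - w) = (1-1)/(1-w) = 0 since w^24 = 1, w ≠ 1.
Alternatively: coefficient of z^23 in z^24 - 1 is 0.

0


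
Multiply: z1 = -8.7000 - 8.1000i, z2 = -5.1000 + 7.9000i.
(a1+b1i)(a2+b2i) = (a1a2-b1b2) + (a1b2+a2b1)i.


Real = -8.7*(-5.1) - (-8.1)*7.9 = 44.37 - (-63.99) = 108.36
Imag = -8.7*7.9 - (5.1)*(-8.1) = -68.73 + 41.31 = -27.42

108.3600 - 27.4200i


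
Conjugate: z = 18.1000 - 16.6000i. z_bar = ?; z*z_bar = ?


z_bar = 18.1000 + 16.6000i
z*z_bar = 18.1^2 + (-16.6)^2 = 327.61 + 275.56 = 603.17

z_bar = 18.1000 + 16.6000i, z*z_bar = 603.17


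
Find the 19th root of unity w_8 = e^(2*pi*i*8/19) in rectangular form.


Angle = 360*8/19 = 151.5789°
a = cos(151.5789°) = -0.8795
b = sin(151.5789°) = 0.4759

-0.8795 + 0.4759i


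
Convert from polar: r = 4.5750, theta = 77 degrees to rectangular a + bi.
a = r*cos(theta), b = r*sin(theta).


a = 4.5750*cos(77°) = 4.5750*0.224951 = 1.0292
b = 4.5750*sin(77°) = 4.5750*0.97437 = 4.4577

1.0292 + 4.4577i


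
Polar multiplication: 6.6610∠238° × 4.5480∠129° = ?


r = 6.6610 * 4.5480 = 30.2942
theta = 238° + 129° = 367° = 7° (mod 360)

30.2942 cis(7°)


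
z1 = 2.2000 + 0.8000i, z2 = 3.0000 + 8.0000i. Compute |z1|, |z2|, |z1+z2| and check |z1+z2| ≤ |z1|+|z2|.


|z1| = sqrt(2.2^2 + 0.8^2) = sqrt(5.48) = 2.3409
|z2| = sqrt(3^2 + 8^2) = sqrt(73) = 8.5440
z1+z2 = 5.2000 + 8.8000i
|z1+z2| = sqrt(104.48) = 10.2215
|z1|+|z2| = 2.3409 + 8.5440 = 10.8849

|z1+z2| = 10.2215 ≤ |z1|+|z2| = 10.8849 (verified)


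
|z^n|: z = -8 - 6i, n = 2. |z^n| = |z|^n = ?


|z| = sqrt(64+36) = sqrt(100) = 10
|z^2| = |z|^2 = 10^2 = 100

|z^2| = 100


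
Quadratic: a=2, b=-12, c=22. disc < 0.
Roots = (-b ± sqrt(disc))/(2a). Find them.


disc = (-12)^2 - 4*2*22 = 144 - 176 = -32
sqrt(|disc|) = sqrt(32) = 5.6569
Real part = 12/(2*2) = 3.0000
Imag part = 5.6569/(2*2) = 1.4142

3.0000 ± 1.4142i


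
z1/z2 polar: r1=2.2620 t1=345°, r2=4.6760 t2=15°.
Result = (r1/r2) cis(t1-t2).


r = 2.2620 / 4.6760 = 0.4837
theta = 345° - 15° = 330° = 330° (mod 360)

0.4837 cis(330°)


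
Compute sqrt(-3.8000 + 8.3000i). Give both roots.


|z| = sqrt(14.44+68.89) = 9.1285
sqrt((|z|+a)/2) = sqrt((9.1285+(-3.8))/2) = sqrt(2.6643) = 1.6323
sqrt((|z|-a)/2) = sqrt((9.1285-(-3.8))/2) = sqrt(6.4643) = 2.5425

±(1.6323 + 2.5425i) i.e. 1.6323 + 2.5425i and -1.6323 - 2.5425i


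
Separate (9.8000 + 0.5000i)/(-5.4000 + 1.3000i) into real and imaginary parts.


Multiply by conjugate: (9.8000 + 0.5000i)(-5.4000 - 1.3000i) / ((-5.4)^2 + 1.3^2)
Numerator real = 9.8*(-5.4) + 0.5*1.3 = -52.27
Numerator imag = 0.5*(-5.4) - 9.8*1.3 = -15.44
Denominator = 30.85
Re(z) = -52.27/30.85 = -1.6943
Im(z) = -15.44/30.85 = -0.5005

Re(z) = -1.6943, Im(z) = -0.5005


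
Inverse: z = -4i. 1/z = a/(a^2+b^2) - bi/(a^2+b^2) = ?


|z|^2 = 0+16 = 16
1/z = (0 + 4i)/16

1/z = 0 + 0.2500i


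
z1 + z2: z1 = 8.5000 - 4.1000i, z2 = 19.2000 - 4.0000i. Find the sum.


Real: 8.5 + 19.2 = 27.7
Imag: -4.1 - 4 = -8.1

27.7000 - 8.1000i


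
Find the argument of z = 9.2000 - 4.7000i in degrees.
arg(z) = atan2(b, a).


Re = 9.2, Im = -4.7
arg = atan2(-4.7, 9.2) = -27.0611 degrees

arg(z) = -27.0611 degrees


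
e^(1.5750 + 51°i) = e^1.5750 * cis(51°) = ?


e^1.5750 = 4.8307
cos(51°) = 0.62932
sin(51°) = 0.77715
Real = 4.8307*0.62932 = 3.0401
Imag = 4.8307*0.77715 = 3.7542

3.0401 + 3.7542i


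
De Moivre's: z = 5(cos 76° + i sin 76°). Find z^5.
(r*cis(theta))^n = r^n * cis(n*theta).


r^5 = 5^5 = 3125
n*theta = 5*76° = 380° = 20° (mod 360)
a = 3125*cos(20°) = 2936.5394
b = 3125*sin(20°) = 1068.8129

3125 cis(20°) = 2936.5394 + 1068.8129i


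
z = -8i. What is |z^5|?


|z| = sqrt(0+64) = sqrt(64) = 8
|z^5| = |z|^5 = 8^5 = 32768

|z^5| = 32768


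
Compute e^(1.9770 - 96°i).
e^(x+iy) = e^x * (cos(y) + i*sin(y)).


e^1.9770 = 7.22105
cos(-96°) = -0.10453
sin(-96°) = -0.99452
Real = 7.22105*(-0.10453) = -0.7548
Imag = 7.22105*(-0.99452) = -7.1815

-0.7548 - 7.1815i


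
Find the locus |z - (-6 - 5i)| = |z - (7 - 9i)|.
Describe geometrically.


Equal distances means the locus is the perpendicular bisector of z1 and z2.
Midpoint = ((-6+7)/2, (-5+(-9))/2) = (0.5000, -7.0000)

Perpendicular bisector through (0.5000, -7.0000)


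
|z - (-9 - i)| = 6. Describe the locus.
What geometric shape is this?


|z - z0| = r is a circle with center z0 and radius r.
Center = (-9, -1), radius = 6

Circle with center (-9, -1) and radius 6


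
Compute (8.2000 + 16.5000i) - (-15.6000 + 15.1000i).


Real: 8.2 + 15.6 = 23.8
Imag: 16.5 - 15.1 = 1.4

23.8000 + 1.4000i


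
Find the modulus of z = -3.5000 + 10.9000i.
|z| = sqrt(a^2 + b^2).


|z| = sqrt((-3.5)^2 + 10.9^2) = sqrt(12.25 + 118.81) = sqrt(131.06) = 11.4481

|z| = 11.4481


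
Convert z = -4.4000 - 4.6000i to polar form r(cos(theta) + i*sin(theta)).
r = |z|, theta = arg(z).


r = sqrt(19.36+21.16) = sqrt(40.52) = 6.3655
theta = atan2(-4.6, -4.4) = -133.7270 degrees

r = 6.3655, theta = -133.7270 degrees


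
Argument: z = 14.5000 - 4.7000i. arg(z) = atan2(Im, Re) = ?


Re = 14.5, Im = -4.7
arg = atan2(-4.7, 14.5) = -17.9595 degrees

arg(z) = -17.9595 degrees


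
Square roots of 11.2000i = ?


|z| = sqrt(0+125.44) = 11.2000
sqrt((|z|+a)/2) = sqrt((11.2000+0)/2) = sqrt(5.6000) = 2.3664
sqrt((|z|-a)/2) = sqrt((11.2000-0)/2) = sqrt(5.6000) = 2.3664

±(2.3664 + 2.3664i) i.e. 2.3664 + 2.3664i and -2.3664 - 2.3664i


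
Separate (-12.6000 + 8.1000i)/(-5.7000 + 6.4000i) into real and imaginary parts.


Multiply by conjugate: (-12.6000 + 8.1000i)(-5.7000 - 6.4000i) / ((-5.7)^2 + 6.4^2)
Numerator real = -12.6*(-5.7) + 8.1*6.4 = 123.66
Numerator imag = 8.1*(-5.7) - (-12.6)*6.4 = 34.47
Denominator = 73.45
Re(z) = 123.66/73.45 = 1.6836
Im(z) = 34.47/73.45 = 0.4693

Re(z) = 1.6836, Im(z) = 0.4693


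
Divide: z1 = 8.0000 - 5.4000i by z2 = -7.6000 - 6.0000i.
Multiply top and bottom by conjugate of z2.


Conjugate of z2 = -7.6000 + 6.0000i
Numerator: (8.0000 - 5.4000i)(-7.6000 + 6.0000i) = -28.4000 + 89.0400i
Denominator: (-7.6)^2 + (-6)^2 = 93.76
Result = (-28.4000 + 89.0400i)/93.76

-0.3029 + 0.9497i


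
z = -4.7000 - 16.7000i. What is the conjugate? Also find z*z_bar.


z_bar = -4.7000 + 16.7000i
z*z_bar = (-4.7)^2 + (-16.7)^2 = 22.09 + 278.89 = 300.98

z_bar = -4.7000 + 16.7000i, z*z_bar = 300.98


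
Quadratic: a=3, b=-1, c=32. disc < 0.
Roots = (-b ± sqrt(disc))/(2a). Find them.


disc = (-1)^2 - 4*3*32 = 1 - 384 = -383
sqrt(|disc|) = sqrt(383) = 19.5704
Real part = 1/(2*3) = 0.1667
Imag part = 19.5704/(2*3) = 3.2617

0.1667 ± 3.2617i


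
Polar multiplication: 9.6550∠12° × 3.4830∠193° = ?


r = 9.6550 * 3.4830 = 33.6284
theta = 12° + 193° = 205° = 205° (mod 360)

33.6284 cis(205°)


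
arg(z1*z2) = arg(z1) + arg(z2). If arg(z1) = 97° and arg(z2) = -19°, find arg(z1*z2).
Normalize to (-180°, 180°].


arg(z1*z2) = 97° - 19° = 78°
Normalized to (-180°, 180°]: 78°

78°


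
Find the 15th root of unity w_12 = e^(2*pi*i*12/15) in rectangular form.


Angle = 360*12/15 = 288°
a = cos(288°) = 0.3090
b = sin(288°) = -0.9511

0.3090 - 0.9511i


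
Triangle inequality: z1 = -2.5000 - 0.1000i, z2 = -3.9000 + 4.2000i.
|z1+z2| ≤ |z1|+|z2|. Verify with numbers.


|z1| = sqrt((-2.5)^2 + (-0.1)^2) = sqrt(6.26) = 2.5020
|z2| = sqrt((-3.9)^2 + 4.2^2) = sqrt(32.85) = 5.7315
z1+z2 = -6.4000 + 4.1000i
|z1+z2| = sqrt(57.77) = 7.6007
|z1|+|z2| = 2.5020 + 5.7315 = 8.2335

|z1+z2| = 7.6007 ≤ |z1|+|z2| = 8.2335 (verified)


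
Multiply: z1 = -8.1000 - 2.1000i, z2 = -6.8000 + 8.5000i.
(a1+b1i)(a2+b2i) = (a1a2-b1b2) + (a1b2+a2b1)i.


Real = -8.1*(-6.8) - (-2.1)*8.5 = 55.08 - (-17.85) = 72.93
Imag = -8.1*8.5 - (6.8)*(-2.1) = -68.85 + 14.28 = -54.57

72.9300 - 54.5700i


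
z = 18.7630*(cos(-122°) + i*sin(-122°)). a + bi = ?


a = 18.7630*cos(-122°) = 18.7630*(-0.52992) = -9.9429
b = 18.7630*sin(-122°) = 18.7630*(-0.848048) = -15.9119

-9.9429 - 15.9119i


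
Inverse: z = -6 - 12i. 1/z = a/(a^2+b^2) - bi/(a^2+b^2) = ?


|z|^2 = 36+144 = 180
1/z = (-6 + 12i)/180

1/z = -0.0333 + 0.0667i


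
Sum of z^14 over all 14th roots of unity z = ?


The roots are w_k = w^k with w = e^(2*pi*i/14), and (w^k)^14 = (w^14)^k.
So S = 1 + u + u^2 + ... + u^(13) with u = w^14.
14 = 1*14 + 0, so 14 is a multiple of 14 and u = (w^14)^1 = 1.
Every one of the 14 terms equals 1: S = 14

S = 14


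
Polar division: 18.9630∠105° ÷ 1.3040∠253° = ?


r = 18.9630 / 1.3040 = 14.5422
theta = 105° - 253° = -148° = 212° (mod 360)

14.5422 cis(212°)


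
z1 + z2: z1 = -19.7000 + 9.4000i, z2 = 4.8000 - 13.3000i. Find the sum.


Real: -19.7 + 4.8 = -14.9
Imag: 9.4 - 13.3 = -3.9

-14.9000 - 3.9000i


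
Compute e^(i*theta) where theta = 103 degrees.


cos(103°) = -0.2250
sin(103°) = 0.9744

e^(i*103°) = -0.2250 + 0.9744i


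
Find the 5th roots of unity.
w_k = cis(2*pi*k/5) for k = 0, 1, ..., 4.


The 5th roots of unity are cis(360k/5°) for k=0..4
Angle step = 360/5 = 72°
Primitive root: cis(72°)
Primitive root = 0.3090 + 0.9511i

5 roots at angles: 0°, 72°, 144°, 216°, 288°


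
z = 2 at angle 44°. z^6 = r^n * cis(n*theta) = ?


r^6 = 2^6 = 64
n*theta = 6*44° = 264° = 264° (mod 360)
a = 64*cos(264°) = -6.6898
b = 64*sin(264°) = -63.6494

64 cis(264°) = -6.6898 - 63.6494i


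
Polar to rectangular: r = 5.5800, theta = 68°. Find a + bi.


a = 5.5800*cos(68°) = 5.5800*0.3746 = 2.0903
b = 5.5800*sin(68°) = 5.5800*0.92718 = 5.1737

2.0903 + 5.1737i


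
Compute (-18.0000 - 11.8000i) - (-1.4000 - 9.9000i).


Real: -18 + 1.4 = -16.6
Imag: -11.8 + 9.9 = -1.9

-16.6000 - 1.9000i


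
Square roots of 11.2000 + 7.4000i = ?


|z| = sqrt(125.44+54.76) = 13.4239
sqrt((|z|+a)/2) = sqrt((13.4239+11.2)/2) = sqrt(12.3119) = 3.5088
sqrt((|z|-a)/2) = sqrt((13.4239-11.2)/2) = sqrt(1.1119) = 1.0545

±(3.5088 + 1.0545i) i.e. 3.5088 + 1.0545i and -3.5088 - 1.0545i


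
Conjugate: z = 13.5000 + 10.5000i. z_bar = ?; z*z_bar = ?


z_bar = 13.5000 - 10.5000i
z*z_bar = 13.5^2 + 10.5^2 = 182.25 + 110.25 = 292.5

z_bar = 13.5000 - 10.5000i, z*z_bar = 292.5


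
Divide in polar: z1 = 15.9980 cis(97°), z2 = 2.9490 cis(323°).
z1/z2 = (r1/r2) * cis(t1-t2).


r = 15.9980 / 2.9490 = 5.4249
theta = 97° - 323° = -226° = 134° (mod 360)

5.4249 cis(134°)


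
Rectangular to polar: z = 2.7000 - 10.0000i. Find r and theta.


r = sqrt(7.29+100) = sqrt(107.29) = 10.3581
theta = atan2(-10, 2.7) = -74.8904 degrees

r = 10.3581, theta = -74.8904 degrees


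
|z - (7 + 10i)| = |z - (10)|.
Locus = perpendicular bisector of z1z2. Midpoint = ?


Equal distances means the locus is the perpendicular bisector of z1 and z2.
Midpoint = ((7+10)/2, (10+0)/2) = (8.5000, 5.0000)

Perpendicular bisector through (8.5000, 5.0000)


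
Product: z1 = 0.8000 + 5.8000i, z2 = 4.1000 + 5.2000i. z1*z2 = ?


Real = 0.8*4.1 - 5.8*5.2 = 3.28 - 30.16 = -26.88
Imag = 0.8*5.2 + 4.1*5.8 = 4.16 + 23.78 = 27.94

-26.8800 + 27.9400i


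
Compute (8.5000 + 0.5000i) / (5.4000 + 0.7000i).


Conjugate of z2 = 5.4000 - 0.7000i
Numerator: (8.5000 + 0.5000i)(5.4000 - 0.7000i) = 46.2500 - 3.2500i
Denominator: 5.4^2 + 0.7^2 = 29.65
Result = (46.2500 - 3.2500i)/29.65

1.5599 - 0.1096i


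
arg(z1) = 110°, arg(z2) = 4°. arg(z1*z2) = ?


arg(z1*z2) = 110° + 4° = 114°
Normalized to (-180°, 180°]: 114°

114°


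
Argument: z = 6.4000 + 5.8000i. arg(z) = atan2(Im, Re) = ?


Re = 6.4, Im = 5.8
arg = atan2(5.8, 6.4) = 42.1844 degrees

arg(z) = 42.1844 degrees


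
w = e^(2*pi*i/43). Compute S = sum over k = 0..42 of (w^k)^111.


The roots are w_k = w^k with w = e^(2*pi*i/43), and (w^k)^111 = (w^111)^k.
So S = 1 + u + u^2 + ... + u^(42) with u = w^111.
111 = 2*43 + 25, so 111 is not a multiple of 43: u = (w^43)^2 * w^25 = w^25 ≠ 1 (w is a primitive 43th root), while u^43 = (w^43)^111 = 1.
Geometric series: S = (1 - u^43)/(1 - u) = (1 - 1)/(1 - u) = 0

S = 0


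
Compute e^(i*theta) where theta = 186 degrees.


cos(186°) = -0.9945
sin(186°) = -0.1045

e^(i*186°) = -0.9945 - 0.1045i


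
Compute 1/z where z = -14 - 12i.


|z|^2 = 196+144 = 340
1/z = (-14 + 12i)/340

1/z = -0.0412 + 0.0353i


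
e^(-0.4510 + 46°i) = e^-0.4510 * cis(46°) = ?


e^-0.4510 = 0.6370
cos(46°) = 0.6947
sin(46°) = 0.7193
Real = 0.6370*0.6947 = 0.4425
Imag = 0.6370*0.7193 = 0.4582

0.4425 + 0.4582i


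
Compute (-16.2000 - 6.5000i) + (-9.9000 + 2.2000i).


Real: -16.2 - 9.9 = -26.1
Imag: -6.5 + 2.2 = -4.3

-26.1000 - 4.3000i


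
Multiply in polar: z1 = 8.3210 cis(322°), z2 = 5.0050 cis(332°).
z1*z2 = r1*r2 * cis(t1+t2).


r = 8.3210 * 5.0050 = 41.6466
theta = 322° + 332° = 654° = 294° (mod 360)

41.6466 cis(294°)


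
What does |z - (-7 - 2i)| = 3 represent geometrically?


|z - z0| = r is a circle with center z0 and radius r.
Center = (-7, -2), radius = 3

Circle with center (-7, -2) and radius 3


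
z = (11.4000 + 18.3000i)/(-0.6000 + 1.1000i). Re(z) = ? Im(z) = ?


Multiply by conjugate: (11.4000 + 18.3000i)(-0.6000 - 1.1000i) / ((-0.6)^2 + 1.1^2)
Numerator real = 11.4*(-0.6) + 18.3*1.1 = 13.29
Numerator imag = 18.3*(-0.6) - 11.4*1.1 = -23.52
Denominator = 1.57
Re(z) = 13.29/1.57 = 8.4650
Im(z) = -23.52/1.57 = -14.9809

Re(z) = 8.4650, Im(z) = -14.9809


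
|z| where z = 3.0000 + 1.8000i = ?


|z| = sqrt(3^2 + 1.8^2) = sqrt(9 + 3.24) = sqrt(12.24) = 3.4986

|z| = 3.4986


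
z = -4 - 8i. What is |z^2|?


|z| = sqrt(16+64) = sqrt(80) = 8.9443
|z^2| = |z|^2 = (sqrt(80))^2 = 80

|z^2| = 80


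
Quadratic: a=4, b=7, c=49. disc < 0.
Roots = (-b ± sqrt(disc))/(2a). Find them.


disc = 7^2 - 4*4*49 = 49 - 784 = -735
sqrt(|disc|) = sqrt(735) = 27.1109
Real part = -7/(2*4) = -0.8750
Imag part = 27.1109/(2*4) = 3.3889

-0.8750 ± 3.3889i
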